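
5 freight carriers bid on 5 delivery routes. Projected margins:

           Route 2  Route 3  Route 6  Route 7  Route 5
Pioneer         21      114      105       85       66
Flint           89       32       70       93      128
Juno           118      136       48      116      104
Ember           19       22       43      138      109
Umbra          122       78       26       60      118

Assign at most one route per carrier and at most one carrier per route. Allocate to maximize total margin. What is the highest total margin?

Max total: $629k

Optimal: Pioneer→Route 6 ($105k), Flint→Route 5 ($128k), Juno→Route 3 ($136k), Ember→Route 7 ($138k), Umbra→Route 2 ($122k) — total 105+128+136+138+122 = $629k.
Row-greedy (each carrier in turn takes its best remaining route) gives $524k, worse by 105.
Next-best assignment: Pioneer→Route 6, Flint→Route 2, Juno→Route 3, Ember→Route 7, Umbra→Route 5 = $586k.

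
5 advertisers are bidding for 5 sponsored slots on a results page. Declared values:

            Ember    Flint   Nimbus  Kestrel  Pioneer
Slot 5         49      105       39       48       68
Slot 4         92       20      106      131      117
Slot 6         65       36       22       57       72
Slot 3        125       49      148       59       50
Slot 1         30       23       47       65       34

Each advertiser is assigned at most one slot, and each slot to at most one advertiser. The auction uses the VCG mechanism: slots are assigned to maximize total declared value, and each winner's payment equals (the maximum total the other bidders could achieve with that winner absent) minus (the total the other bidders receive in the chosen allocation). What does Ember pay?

Ember pays $21.

Efficient allocation: Ember→Slot 6 ($65), Flint→Slot 5 ($105), Nimbus→Slot 3 ($148), Kestrel→Slot 1 ($65), Pioneer→Slot 4 ($117); total welfare W = $500.
Ember receives Slot 6 at value $65, so the others get W − 65 = $435.
Without Ember: best allocation of the remaining 4 bidders over all 5 slots is Flint→Slot 5 ($105), Nimbus→Slot 3 ($148), Kestrel→Slot 4 ($131), Pioneer→Slot 6 ($72), total $456.
VCG payment = (others' best without Ember) − (others' welfare with Ember) = 456 − 435 = $21.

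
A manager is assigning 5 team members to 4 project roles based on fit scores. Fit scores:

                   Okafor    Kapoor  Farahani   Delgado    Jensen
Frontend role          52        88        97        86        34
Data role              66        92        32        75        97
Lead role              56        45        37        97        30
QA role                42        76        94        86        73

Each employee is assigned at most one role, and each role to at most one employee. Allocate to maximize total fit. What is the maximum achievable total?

Maximum total: 376 pts

This is a one-to-one assignment (maximum-weight bipartite matching).
Optimal: Kapoor→Frontend role (88 pts), Jensen→Data role (97 pts), Delgado→Lead role (97 pts), Farahani→QA role (94 pts) — total 88+97+97+94 = 376 pts.
Column-greedy (each role in turn goes to its best remaining employee) gives 367 pts, worse by 9.
Every other assignment is strictly worse.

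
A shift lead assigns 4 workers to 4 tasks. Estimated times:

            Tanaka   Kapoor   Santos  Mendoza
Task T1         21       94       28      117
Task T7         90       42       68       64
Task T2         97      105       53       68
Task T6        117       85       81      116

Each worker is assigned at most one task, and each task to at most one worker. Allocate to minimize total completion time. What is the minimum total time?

Optimal: Tanaka→Task T1 (21 min), Kapoor→Task T7 (42 min), Santos→Task T6 (81 min), Mendoza→Task T2 (68 min) — total 21+42+81+68 = 212 min.
Row-greedy (each worker in turn takes its cheapest remaining task) gives 232 min, worse by 20.

Minimum total: 212 min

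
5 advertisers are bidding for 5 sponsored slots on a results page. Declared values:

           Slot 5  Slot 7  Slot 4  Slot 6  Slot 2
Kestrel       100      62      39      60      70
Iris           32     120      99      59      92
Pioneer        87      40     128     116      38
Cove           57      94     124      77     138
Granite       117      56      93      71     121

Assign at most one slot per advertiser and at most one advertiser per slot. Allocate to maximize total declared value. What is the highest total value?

Max total: $581

Optimal: Kestrel→Slot 5 ($100), Iris→Slot 7 ($120), Pioneer→Slot 6 ($116), Cove→Slot 4 ($124), Granite→Slot 2 ($121) — total 100+120+116+124+121 = $581.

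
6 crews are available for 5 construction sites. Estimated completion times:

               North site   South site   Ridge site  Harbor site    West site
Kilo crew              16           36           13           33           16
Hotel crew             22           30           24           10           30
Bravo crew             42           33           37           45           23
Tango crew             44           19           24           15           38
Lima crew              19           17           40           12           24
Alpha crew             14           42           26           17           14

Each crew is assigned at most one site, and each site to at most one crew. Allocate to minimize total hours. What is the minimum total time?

This is the linear assignment problem.
Optimal: Lima crew→North site (19 hours), Tango crew→South site (19 hours), Kilo crew→Ridge site (13 hours), Hotel crew→Harbor site (10 hours), Alpha crew→West site (14 hours) — total 19+19+13+10+14 = 75 hours.
Min-entry greedy (repeatedly take the single cheapest remaining cell) gives 77 hours, worse by 2.
Every other assignment is strictly worse.

Min total: 75 hours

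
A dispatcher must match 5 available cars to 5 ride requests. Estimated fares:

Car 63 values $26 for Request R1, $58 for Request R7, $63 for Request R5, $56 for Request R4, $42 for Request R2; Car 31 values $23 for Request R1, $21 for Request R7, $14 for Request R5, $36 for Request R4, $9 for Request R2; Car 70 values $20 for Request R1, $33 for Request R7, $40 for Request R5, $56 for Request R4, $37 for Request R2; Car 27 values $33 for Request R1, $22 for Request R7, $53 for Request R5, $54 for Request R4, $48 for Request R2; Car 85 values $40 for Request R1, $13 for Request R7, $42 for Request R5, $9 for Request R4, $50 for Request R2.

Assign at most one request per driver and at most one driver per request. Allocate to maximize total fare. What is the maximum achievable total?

Maximum total: $240

This is the linear assignment problem.
Optimal: Car 63→Request R7 ($58), Car 31→Request R1 ($23), Car 70→Request R4 ($56), Car 27→Request R5 ($53), Car 85→Request R2 ($50) — total 58+23+56+53+50 = $240.
Every other assignment is strictly worse.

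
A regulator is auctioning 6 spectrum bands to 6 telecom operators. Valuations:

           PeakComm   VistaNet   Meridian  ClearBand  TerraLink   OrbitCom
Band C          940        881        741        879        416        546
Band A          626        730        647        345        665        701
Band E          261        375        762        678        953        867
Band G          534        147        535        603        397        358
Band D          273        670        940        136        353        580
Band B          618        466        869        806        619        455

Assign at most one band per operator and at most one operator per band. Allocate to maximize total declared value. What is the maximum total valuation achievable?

Optimal: PeakComm→Band G ($534M), VistaNet→Band C ($881M), Meridian→Band D ($940M), ClearBand→Band B ($806M), TerraLink→Band E ($953M), OrbitCom→Band A ($701M) — total 534+881+940+806+953+701 = $4815M.
Max-entry greedy (repeatedly take the single best remaining cell) gives $4727M, worse by 88.
Next-best assignment: PeakComm→Band C, VistaNet→Band D, Meridian→Band B, ClearBand→Band G, TerraLink→Band E, OrbitCom→Band A = $4736M.
No other one-to-one assignment exceeds $4815M.

Maximum total: $4815M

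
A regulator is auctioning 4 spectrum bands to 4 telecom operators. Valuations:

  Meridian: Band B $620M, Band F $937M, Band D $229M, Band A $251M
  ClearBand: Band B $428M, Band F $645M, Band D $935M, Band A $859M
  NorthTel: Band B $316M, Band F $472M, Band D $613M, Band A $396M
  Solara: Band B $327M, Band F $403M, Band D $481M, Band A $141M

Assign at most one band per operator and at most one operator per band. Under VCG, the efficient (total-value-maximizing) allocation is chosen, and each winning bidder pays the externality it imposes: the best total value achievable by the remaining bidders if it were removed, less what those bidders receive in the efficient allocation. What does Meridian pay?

Efficient allocation: Meridian→Band F ($937M), ClearBand→Band A ($859M), NorthTel→Band D ($613M), Solara→Band B ($327M); total welfare W = $2736M.
Meridian receives Band F at value $937M, so the others get W − 937 = $1799M.
Without Meridian: best allocation of the remaining 3 bidders over all 4 bands is ClearBand→Band A ($859M), NorthTel→Band D ($613M), Solara→Band F ($403M), total $1875M.
VCG payment = (others' best without Meridian) − (others' welfare with Meridian) = 1875 − 1799 = $76M.

Meridian pays $76M.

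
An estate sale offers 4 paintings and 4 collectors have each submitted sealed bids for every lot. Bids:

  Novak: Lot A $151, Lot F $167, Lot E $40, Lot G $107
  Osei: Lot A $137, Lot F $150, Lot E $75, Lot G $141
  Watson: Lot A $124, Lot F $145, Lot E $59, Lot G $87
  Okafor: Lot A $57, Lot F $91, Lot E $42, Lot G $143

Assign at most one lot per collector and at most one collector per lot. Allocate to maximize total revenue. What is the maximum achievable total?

Optimal: Novak→Lot A ($151), Osei→Lot E ($75), Watson→Lot F ($145), Okafor→Lot G ($143) — total 151+75+145+143 = $514.
Row-greedy (each collector in turn takes its best remaining lot) gives $474, worse by 40.
Every other assignment is strictly worse.

Max total: $514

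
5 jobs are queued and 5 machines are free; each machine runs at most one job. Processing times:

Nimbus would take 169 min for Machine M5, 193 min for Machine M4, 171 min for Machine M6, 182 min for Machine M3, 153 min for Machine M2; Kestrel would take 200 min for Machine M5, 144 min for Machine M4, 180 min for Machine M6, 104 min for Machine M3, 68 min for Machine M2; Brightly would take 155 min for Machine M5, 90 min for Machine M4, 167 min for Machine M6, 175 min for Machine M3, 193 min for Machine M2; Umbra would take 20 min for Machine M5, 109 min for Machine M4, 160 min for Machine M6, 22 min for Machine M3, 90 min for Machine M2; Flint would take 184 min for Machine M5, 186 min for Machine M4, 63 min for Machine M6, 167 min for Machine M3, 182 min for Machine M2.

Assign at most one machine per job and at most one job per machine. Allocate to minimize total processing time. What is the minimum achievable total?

Optimal: Nimbus→Machine M5 (169 min), Kestrel→Machine M2 (68 min), Brightly→Machine M4 (90 min), Umbra→Machine M3 (22 min), Flint→Machine M6 (63 min) — total 169+68+90+22+63 = 412 min.
Row-greedy (each job in turn takes its cheapest remaining machine) gives 430 min, worse by 18.
Next-best assignment: Nimbus→Machine M3, Kestrel→Machine M2, Brightly→Machine M4, Umbra→Machine M5, Flint→Machine M6 = 423 min.
Swapping Kestrel↔Brightly (Kestrel→Machine M4 144 min, Brightly→Machine M2 193 min) adds 179.
Every other assignment is strictly worse.

Minimum total: 412 min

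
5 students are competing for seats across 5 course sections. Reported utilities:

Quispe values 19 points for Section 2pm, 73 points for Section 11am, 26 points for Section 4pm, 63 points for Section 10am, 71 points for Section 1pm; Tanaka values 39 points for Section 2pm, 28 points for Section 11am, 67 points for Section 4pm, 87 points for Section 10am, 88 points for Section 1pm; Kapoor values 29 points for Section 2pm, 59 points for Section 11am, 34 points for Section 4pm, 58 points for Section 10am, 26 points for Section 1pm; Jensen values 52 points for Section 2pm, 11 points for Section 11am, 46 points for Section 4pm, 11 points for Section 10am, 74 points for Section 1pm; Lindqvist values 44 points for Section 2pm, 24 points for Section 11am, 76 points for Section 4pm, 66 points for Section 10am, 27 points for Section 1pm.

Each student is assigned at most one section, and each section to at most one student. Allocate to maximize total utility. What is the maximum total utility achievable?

Max total: 347 points

Optimal: Quispe→Section 11am (73 points), Tanaka→Section 1pm (88 points), Kapoor→Section 10am (58 points), Jensen→Section 2pm (52 points), Lindqvist→Section 4pm (76 points) — total 73+88+58+52+76 = 347 points.
Column-greedy (each section in turn goes to its best remaining student) gives 314 points, worse by 33.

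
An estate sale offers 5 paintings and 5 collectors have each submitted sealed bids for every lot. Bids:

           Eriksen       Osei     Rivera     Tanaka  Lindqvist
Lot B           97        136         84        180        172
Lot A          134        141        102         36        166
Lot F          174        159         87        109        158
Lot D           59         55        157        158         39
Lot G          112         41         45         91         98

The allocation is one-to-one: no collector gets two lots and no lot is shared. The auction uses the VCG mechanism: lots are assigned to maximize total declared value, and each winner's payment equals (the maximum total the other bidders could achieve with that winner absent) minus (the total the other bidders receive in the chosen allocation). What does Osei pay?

Efficient allocation: Eriksen→Lot G ($112), Osei→Lot F ($159), Rivera→Lot D ($157), Tanaka→Lot B ($180), Lindqvist→Lot A ($166); total welfare W = $774.
Osei receives Lot F at value $159, so the others get W − 159 = $615.
Without Osei: best allocation of the remaining 4 bidders over all 5 lots is Eriksen→Lot F ($174), Rivera→Lot D ($157), Tanaka→Lot B ($180), Lindqvist→Lot A ($166), total $677.
VCG payment = (others' best without Osei) − (others' welfare with Osei) = 677 − 615 = $62.

Osei pays $62.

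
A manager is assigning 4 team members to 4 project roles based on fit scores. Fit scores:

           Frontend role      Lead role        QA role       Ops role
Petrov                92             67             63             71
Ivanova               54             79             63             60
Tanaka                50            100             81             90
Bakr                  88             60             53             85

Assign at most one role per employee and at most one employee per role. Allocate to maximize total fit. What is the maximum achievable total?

Treat this as an assignment problem: match each employee to one role.
Optimal: Petrov→Frontend role (92 pts), Ivanova→QA role (63 pts), Tanaka→Lead role (100 pts), Bakr→Ops role (85 pts) — total 92+63+100+85 = 340 pts.
Row-greedy (each employee in turn takes its best remaining role) gives 314 pts, worse by 26.

Maximum total: 340 pts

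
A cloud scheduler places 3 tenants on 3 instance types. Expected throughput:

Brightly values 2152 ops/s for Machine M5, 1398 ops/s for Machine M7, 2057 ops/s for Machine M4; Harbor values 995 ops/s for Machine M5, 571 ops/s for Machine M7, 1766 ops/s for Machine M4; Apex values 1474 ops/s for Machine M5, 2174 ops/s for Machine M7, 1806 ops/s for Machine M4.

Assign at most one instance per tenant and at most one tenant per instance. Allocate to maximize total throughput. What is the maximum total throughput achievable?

Max total: 6092 ops/s

Optimal: Brightly→Machine M5 (2152 ops/s), Harbor→Machine M4 (1766 ops/s), Apex→Machine M7 (2174 ops/s) — total 2152+1766+2174 = 6092 ops/s.
Swapping Apex↔Harbor (Apex→Machine M4 1806 ops/s, Harbor→Machine M7 571 ops/s) loses 1563.
Checked against all permutations: 6092 ops/s is optimal.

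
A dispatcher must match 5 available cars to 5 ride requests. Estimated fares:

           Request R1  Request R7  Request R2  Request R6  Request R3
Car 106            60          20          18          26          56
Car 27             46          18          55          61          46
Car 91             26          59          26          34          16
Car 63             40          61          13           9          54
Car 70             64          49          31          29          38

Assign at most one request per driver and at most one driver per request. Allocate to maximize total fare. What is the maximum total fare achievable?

This is a one-to-one assignment (maximum-weight bipartite matching).
Optimal: Car 106→Request R3 ($56), Car 27→Request R2 ($55), Car 91→Request R6 ($34), Car 63→Request R7 ($61), Car 70→Request R1 ($64) — total 56+55+34+61+64 = $270.
Max-entry greedy (repeatedly take the single best remaining cell) gives $268, worse by 2.
No other one-to-one assignment exceeds $270.

Maximum total: $270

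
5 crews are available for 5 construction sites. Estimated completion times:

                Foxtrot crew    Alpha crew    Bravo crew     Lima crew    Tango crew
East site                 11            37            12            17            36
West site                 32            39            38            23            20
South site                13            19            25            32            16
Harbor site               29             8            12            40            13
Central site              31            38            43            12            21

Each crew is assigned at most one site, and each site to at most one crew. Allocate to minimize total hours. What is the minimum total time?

Optimal: Foxtrot crew→South site (13 hours), Alpha crew→Harbor site (8 hours), Bravo crew→East site (12 hours), Lima crew→Central site (12 hours), Tango crew→West site (20 hours) — total 13+8+12+12+20 = 65 hours.
Min-entry greedy (repeatedly take the single cheapest remaining cell) gives 85 hours, worse by 20.
Next-best assignment: Foxtrot crew→East site, Alpha crew→South site, Bravo crew→Harbor site, Lima crew→Central site, Tango crew→West site = 74 hours.

Min total: 65 hours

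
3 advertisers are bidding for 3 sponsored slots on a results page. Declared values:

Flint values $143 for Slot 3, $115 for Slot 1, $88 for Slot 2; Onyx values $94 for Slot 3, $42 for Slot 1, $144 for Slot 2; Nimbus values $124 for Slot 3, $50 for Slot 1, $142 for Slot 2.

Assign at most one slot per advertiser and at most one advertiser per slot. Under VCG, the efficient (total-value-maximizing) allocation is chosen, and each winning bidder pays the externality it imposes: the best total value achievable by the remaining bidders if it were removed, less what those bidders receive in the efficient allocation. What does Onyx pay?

Efficient allocation: Flint→Slot 1 ($115), Onyx→Slot 2 ($144), Nimbus→Slot 3 ($124); total welfare W = $383.
Onyx receives Slot 2 at value $144, so the others get W − 144 = $239.
Without Onyx: best allocation of the remaining 2 bidders over all 3 slots is Flint→Slot 3 ($143), Nimbus→Slot 2 ($142), total $285.
VCG payment = (others' best without Onyx) − (others' welfare with Onyx) = 285 − 239 = $46.

Onyx pays $46.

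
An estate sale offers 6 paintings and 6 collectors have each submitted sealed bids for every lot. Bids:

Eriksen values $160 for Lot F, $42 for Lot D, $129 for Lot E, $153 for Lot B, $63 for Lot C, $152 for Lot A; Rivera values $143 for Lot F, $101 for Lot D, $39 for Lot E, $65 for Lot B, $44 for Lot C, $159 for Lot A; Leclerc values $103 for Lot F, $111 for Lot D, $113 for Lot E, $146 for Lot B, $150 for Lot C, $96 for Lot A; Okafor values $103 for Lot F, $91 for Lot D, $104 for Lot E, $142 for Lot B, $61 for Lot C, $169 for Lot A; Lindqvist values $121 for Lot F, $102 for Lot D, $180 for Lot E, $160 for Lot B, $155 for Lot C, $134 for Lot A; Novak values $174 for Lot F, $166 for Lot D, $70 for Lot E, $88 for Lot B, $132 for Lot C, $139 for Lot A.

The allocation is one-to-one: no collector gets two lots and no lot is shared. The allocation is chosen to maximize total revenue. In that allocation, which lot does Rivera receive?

Treat this as an assignment problem: match each collector to one lot.
Optimal: Eriksen→Lot B ($153), Rivera→Lot F ($143), Leclerc→Lot C ($150), Okafor→Lot A ($169), Lindqvist→Lot E ($180), Novak→Lot D ($166) — total 153+143+150+169+180+166 = $961.
Row-greedy (each collector in turn takes its best remaining lot) gives $957, worse by 4.
Swapping Eriksen↔Lindqvist (Eriksen→Lot E $129, Lindqvist→Lot B $160) loses 44.
Rivera's own top lot is Lot A ($159), but forcing Rivera→Lot A and reassigning the rest optimally gives only $957 — worse by 4.

Rivera receives Lot F.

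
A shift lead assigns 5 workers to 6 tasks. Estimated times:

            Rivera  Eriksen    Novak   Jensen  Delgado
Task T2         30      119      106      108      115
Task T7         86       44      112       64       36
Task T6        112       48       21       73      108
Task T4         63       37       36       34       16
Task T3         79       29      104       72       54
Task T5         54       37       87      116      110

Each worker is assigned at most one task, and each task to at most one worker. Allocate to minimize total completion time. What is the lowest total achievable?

Minimum total: 150 min

This is a one-to-one assignment (minimum-cost bipartite matching).
Optimal: Rivera→Task T2 (30 min), Eriksen→Task T3 (29 min), Novak→Task T6 (21 min), Jensen→Task T4 (34 min), Delgado→Task T7 (36 min) — total 30+29+21+34+36 = 150 min.
Min-entry greedy (repeatedly take the single cheapest remaining cell) gives 160 min, worse by 10.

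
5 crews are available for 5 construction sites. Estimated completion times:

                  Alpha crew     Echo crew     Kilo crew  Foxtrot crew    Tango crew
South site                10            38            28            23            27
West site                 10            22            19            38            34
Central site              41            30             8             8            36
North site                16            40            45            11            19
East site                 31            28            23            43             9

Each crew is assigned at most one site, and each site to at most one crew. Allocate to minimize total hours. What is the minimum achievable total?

Optimal: Alpha crew→South site (10 hours), Echo crew→West site (22 hours), Kilo crew→Central site (8 hours), Foxtrot crew→North site (11 hours), Tango crew→East site (9 hours) — total 10+22+8+11+9 = 60 hours.

Min total: 60 hours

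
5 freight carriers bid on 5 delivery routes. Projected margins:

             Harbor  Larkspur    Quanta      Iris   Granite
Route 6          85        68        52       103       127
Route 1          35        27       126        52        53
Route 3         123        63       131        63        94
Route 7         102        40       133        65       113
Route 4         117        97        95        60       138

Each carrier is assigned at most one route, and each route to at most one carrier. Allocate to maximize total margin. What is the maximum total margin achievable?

Maximum total: $562k

Optimal: Harbor→Route 3 ($123k), Larkspur→Route 4 ($97k), Quanta→Route 1 ($126k), Iris→Route 6 ($103k), Granite→Route 7 ($113k) — total 123+97+126+103+113 = $562k.
Max-entry greedy (repeatedly take the single best remaining cell) gives $524k, worse by 38.
Next-best assignment: Harbor→Route 3, Larkspur→Route 4, Quanta→Route 1, Iris→Route 7, Granite→Route 6 = $538k.
Swapping Iris↔Larkspur (Iris→Route 4 $60k, Larkspur→Route 6 $68k) loses 72.
No other one-to-one assignment exceeds $562k.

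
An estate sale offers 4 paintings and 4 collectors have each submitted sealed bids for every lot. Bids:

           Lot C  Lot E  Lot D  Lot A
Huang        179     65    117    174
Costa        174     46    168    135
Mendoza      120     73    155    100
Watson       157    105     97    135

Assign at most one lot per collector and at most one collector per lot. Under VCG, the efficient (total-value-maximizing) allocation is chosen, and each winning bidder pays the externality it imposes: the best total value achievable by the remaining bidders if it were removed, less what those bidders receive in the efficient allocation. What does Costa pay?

Costa pays $52.

Efficient allocation: Huang→Lot A ($174), Costa→Lot C ($174), Mendoza→Lot D ($155), Watson→Lot E ($105); total welfare W = $608.
Costa receives Lot C at value $174, so the others get W − 174 = $434.
Without Costa: best allocation of the remaining 3 bidders over all 4 lots is Huang→Lot A ($174), Mendoza→Lot D ($155), Watson→Lot C ($157), total $486.
VCG payment = (others' best without Costa) − (others' welfare with Costa) = 486 − 434 = $52.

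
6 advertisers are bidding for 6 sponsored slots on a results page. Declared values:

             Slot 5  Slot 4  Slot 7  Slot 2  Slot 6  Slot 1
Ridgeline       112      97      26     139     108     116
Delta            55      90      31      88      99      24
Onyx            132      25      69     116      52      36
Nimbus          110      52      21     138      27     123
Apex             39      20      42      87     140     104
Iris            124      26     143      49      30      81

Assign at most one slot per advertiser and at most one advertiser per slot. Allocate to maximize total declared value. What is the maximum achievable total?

Maximum total: $767

Optimal: Ridgeline→Slot 2 ($139), Delta→Slot 4 ($90), Onyx→Slot 5 ($132), Nimbus→Slot 1 ($123), Apex→Slot 6 ($140), Iris→Slot 7 ($143) — total 139+90+132+123+140+143 = $767.
Row-greedy (each advertiser in turn takes its best remaining slot) gives $561, worse by 206.
Swapping Onyx↔Apex (Onyx→Slot 6 $52, Apex→Slot 5 $39) loses 181.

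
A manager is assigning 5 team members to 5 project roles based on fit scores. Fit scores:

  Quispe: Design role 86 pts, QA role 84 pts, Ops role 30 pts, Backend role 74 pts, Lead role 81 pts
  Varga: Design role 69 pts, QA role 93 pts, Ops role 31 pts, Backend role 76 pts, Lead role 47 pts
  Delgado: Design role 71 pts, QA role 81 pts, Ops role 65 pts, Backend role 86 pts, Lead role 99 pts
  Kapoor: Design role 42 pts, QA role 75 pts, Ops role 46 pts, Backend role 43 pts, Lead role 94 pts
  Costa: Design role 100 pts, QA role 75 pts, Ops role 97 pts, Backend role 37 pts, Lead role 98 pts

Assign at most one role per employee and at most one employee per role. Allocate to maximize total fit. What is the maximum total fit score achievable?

Max total: 456 pts

Optimal: Quispe→Design role (86 pts), Varga→QA role (93 pts), Delgado→Backend role (86 pts), Kapoor→Lead role (94 pts), Costa→Ops role (97 pts) — total 86+93+86+94+97 = 456 pts.
Row-greedy (each employee in turn takes its best remaining role) gives 361 pts, worse by 95.
Checked against all permutations: 456 pts is optimal.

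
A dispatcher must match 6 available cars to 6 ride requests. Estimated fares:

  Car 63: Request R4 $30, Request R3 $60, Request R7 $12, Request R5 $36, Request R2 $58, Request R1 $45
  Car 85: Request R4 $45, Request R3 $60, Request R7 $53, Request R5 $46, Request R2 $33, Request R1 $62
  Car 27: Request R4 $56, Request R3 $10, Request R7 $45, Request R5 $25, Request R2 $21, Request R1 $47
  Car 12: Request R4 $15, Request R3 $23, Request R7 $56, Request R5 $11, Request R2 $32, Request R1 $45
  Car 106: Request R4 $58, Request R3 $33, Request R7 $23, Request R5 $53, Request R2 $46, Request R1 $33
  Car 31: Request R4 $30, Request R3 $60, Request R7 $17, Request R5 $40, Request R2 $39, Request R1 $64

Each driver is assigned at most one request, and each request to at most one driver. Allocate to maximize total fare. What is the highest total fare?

Max total: $347

Treat this as an assignment problem: match each driver to one request.
Optimal: Car 63→Request R2 ($58), Car 85→Request R3 ($60), Car 27→Request R4 ($56), Car 12→Request R7 ($56), Car 106→Request R5 ($53), Car 31→Request R1 ($64) — total 58+60+56+56+53+64 = $347.
Row-greedy (each driver in turn takes its best remaining request) gives $326, worse by 21.
Next-best assignment: Car 63→Request R2, Car 85→Request R1, Car 27→Request R4, Car 12→Request R7, Car 106→Request R5, Car 31→Request R3 = $345.
Swapping Car 31↔Car 106 (Car 31→Request R5 $40, Car 106→Request R1 $33) loses 44.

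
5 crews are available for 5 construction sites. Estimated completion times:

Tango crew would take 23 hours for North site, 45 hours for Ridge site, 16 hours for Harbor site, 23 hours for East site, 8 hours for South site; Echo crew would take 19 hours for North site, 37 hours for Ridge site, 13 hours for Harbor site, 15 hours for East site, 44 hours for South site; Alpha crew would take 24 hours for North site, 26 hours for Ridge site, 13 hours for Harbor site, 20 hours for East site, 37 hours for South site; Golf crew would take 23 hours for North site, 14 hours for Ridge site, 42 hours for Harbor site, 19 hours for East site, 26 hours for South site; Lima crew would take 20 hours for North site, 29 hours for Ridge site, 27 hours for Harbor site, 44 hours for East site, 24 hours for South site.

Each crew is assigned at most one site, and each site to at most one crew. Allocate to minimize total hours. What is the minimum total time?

Treat this as an assignment problem: match each crew to one site.
Optimal: Tango crew→South site (8 hours), Echo crew→East site (15 hours), Alpha crew→Harbor site (13 hours), Golf crew→Ridge site (14 hours), Lima crew→North site (20 hours) — total 8+15+13+14+20 = 70 hours.
Row-greedy (each crew in turn takes its cheapest remaining site) gives 75 hours, worse by 5.
Swapping Echo crew↔Tango crew (Echo crew→South site 44 hours, Tango crew→East site 23 hours) adds 44.

Min total: 70 hours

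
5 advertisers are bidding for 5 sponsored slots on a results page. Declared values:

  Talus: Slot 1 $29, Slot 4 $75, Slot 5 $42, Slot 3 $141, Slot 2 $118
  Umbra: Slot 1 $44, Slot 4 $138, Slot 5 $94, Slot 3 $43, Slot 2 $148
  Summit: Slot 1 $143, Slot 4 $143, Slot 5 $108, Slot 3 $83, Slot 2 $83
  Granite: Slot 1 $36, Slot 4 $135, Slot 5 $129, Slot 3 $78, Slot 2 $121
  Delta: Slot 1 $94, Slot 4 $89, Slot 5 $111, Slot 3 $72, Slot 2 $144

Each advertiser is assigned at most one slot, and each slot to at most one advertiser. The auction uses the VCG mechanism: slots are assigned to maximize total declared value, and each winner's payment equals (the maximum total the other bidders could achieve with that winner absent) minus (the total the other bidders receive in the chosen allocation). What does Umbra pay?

Umbra pays $6.

Efficient allocation: Talus→Slot 3 ($141), Umbra→Slot 4 ($138), Summit→Slot 1 ($143), Granite→Slot 5 ($129), Delta→Slot 2 ($144); total welfare W = $695.
Umbra receives Slot 4 at value $138, so the others get W − 138 = $557.
Without Umbra: best allocation of the remaining 4 bidders over all 5 slots is Talus→Slot 3 ($141), Summit→Slot 1 ($143), Granite→Slot 4 ($135), Delta→Slot 2 ($144), total $563.
VCG payment = (others' best without Umbra) − (others' welfare with Umbra) = 563 − 557 = $6.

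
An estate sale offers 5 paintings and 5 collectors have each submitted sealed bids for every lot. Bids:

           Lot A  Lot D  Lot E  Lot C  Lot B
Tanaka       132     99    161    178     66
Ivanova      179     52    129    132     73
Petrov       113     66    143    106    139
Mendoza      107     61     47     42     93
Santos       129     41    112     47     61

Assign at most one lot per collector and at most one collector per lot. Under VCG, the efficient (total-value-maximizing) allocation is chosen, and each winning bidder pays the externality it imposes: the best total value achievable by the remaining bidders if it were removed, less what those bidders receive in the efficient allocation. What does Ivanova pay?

Ivanova pays $53.

Efficient allocation: Tanaka→Lot C ($178), Ivanova→Lot A ($179), Petrov→Lot B ($139), Mendoza→Lot D ($61), Santos→Lot E ($112); total welfare W = $669.
Ivanova receives Lot A at value $179, so the others get W − 179 = $490.
Without Ivanova: best allocation of the remaining 4 bidders over all 5 lots is Tanaka→Lot C ($178), Petrov→Lot E ($143), Mendoza→Lot B ($93), Santos→Lot A ($129), total $543.
VCG payment = (others' best without Ivanova) − (others' welfare with Ivanova) = 543 − 490 = $53.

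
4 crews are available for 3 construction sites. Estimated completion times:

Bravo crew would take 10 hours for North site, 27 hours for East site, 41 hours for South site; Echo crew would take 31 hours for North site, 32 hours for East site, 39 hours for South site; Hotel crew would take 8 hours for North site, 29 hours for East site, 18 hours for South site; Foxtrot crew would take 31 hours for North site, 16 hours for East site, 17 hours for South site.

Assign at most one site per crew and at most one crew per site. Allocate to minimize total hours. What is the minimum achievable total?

Optimal: Bravo crew→North site (10 hours), Foxtrot crew→East site (16 hours), Hotel crew→South site (18 hours) — total 10+16+18 = 44 hours.
Swapping Foxtrot crew↔Bravo crew (Foxtrot crew→North site 31 hours, Bravo crew→East site 27 hours) adds 32.
Every other assignment is strictly worse.

Minimum total: 44 hours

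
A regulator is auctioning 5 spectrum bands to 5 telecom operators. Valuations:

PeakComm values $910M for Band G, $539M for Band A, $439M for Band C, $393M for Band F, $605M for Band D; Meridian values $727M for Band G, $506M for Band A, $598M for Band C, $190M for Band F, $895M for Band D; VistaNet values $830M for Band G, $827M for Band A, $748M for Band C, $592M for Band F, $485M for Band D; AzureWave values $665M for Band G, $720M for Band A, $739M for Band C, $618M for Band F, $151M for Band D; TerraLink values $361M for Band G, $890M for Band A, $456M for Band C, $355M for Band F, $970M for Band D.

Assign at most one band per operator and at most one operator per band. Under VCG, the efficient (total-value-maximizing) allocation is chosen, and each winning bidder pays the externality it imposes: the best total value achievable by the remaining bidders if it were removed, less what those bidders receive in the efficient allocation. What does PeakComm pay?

Efficient allocation: PeakComm→Band G ($910M), Meridian→Band D ($895M), VistaNet→Band C ($748M), AzureWave→Band F ($618M), TerraLink→Band A ($890M); total welfare W = $4061M.
PeakComm receives Band G at value $910M, so the others get W − 910 = $3151M.
Without PeakComm: best allocation of the remaining 4 bidders over all 5 bands is Meridian→Band D ($895M), VistaNet→Band G ($830M), AzureWave→Band C ($739M), TerraLink→Band A ($890M), total $3354M.
VCG payment = (others' best without PeakComm) − (others' welfare with PeakComm) = 3354 − 3151 = $203M.

PeakComm pays $203M.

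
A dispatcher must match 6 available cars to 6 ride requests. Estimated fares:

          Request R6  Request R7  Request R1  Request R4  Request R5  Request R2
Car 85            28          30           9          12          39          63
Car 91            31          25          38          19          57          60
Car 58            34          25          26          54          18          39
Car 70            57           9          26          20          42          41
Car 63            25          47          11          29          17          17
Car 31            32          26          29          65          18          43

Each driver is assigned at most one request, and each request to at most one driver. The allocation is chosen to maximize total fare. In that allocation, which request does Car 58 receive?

Car 58 receives Request R1.

Optimal: Car 85→Request R2 ($63), Car 91→Request R5 ($57), Car 58→Request R1 ($26), Car 70→Request R6 ($57), Car 63→Request R7 ($47), Car 31→Request R4 ($65) — total 63+57+26+57+47+65 = $315.
Column-greedy (each request in turn goes to its best remaining driver) gives $285, worse by 30.
Car 58's own top request is Request R4 ($54), but forcing Car 58→Request R4 and reassigning the rest optimally gives only $307 — worse by 8.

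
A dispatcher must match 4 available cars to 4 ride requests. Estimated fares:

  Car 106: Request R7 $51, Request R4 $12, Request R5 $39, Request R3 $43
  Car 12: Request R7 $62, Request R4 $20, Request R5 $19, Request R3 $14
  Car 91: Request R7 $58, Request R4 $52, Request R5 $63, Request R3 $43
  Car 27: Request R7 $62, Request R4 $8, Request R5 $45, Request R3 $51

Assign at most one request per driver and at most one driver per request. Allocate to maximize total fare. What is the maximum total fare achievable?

Max total: $204

Optimal: Car 106→Request R5 ($39), Car 12→Request R7 ($62), Car 91→Request R4 ($52), Car 27→Request R3 ($51) — total 39+62+52+51 = $204.
Max-entry greedy (repeatedly take the single best remaining cell) gives $188, worse by 16.
Next-best assignment: Car 106→Request R3, Car 12→Request R7, Car 91→Request R4, Car 27→Request R5 = $202.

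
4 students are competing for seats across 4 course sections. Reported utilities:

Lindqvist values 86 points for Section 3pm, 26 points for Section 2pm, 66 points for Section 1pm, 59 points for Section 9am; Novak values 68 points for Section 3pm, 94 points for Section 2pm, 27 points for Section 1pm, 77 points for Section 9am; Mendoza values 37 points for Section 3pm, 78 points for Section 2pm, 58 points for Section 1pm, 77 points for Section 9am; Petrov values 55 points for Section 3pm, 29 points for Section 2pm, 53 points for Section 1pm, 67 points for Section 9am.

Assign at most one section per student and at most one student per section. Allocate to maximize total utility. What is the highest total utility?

Max total: 310 points

This is the linear assignment problem.
Optimal: Lindqvist→Section 3pm (86 points), Novak→Section 2pm (94 points), Mendoza→Section 9am (77 points), Petrov→Section 1pm (53 points) — total 86+94+77+53 = 310 points.
Column-greedy (each section in turn goes to its best remaining student) gives 305 points, worse by 5.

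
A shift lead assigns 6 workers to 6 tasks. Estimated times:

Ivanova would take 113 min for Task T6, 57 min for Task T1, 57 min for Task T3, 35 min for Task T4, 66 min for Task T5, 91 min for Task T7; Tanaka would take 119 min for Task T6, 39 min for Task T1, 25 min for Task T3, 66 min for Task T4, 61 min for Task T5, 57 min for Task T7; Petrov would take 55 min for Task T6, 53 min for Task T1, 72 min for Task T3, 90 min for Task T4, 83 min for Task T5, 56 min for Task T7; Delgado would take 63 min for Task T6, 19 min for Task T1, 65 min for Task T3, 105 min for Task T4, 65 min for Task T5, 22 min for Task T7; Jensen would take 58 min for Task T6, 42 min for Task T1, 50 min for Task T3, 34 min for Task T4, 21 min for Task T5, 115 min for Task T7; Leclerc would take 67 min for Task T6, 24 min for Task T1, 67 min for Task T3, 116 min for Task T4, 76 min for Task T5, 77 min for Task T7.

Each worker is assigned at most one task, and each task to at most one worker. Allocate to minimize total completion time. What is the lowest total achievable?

Minimum total: 182 min

This is the linear assignment problem.
Optimal: Ivanova→Task T4 (35 min), Tanaka→Task T3 (25 min), Petrov→Task T6 (55 min), Delgado→Task T7 (22 min), Jensen→Task T5 (21 min), Leclerc→Task T1 (24 min) — total 35+25+55+22+21+24 = 182 min.
Row-greedy (each worker in turn takes its cheapest remaining task) gives 223 min, worse by 41.
Next-best assignment: Ivanova→Task T4, Tanaka→Task T3, Petrov→Task T1, Delgado→Task T7, Jensen→Task T5, Leclerc→Task T6 = 223 min.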